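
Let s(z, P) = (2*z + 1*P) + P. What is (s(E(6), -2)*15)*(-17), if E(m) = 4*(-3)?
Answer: 7140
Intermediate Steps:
E(m) = -12
s(z, P) = 2*P + 2*z (s(z, P) = (2*z + P) + P = (P + 2*z) + P = 2*P + 2*z)
(s(E(6), -2)*15)*(-17) = ((2*(-2) + 2*(-12))*15)*(-17) = ((-4 - 24)*15)*(-17) = -28*15*(-17) = -420*(-17) = 7140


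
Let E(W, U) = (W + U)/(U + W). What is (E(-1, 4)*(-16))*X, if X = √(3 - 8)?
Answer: -16*I*√5 ≈ -35.777*I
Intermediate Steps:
E(W, U) = 1 (E(W, U) = (U + W)/(U + W) = 1)
X = I*√5 (X = √(-5) = I*√5 ≈ 2.2361*I)
(E(-1, 4)*(-16))*X = (1*(-16))*(I*√5) = -16*I*√5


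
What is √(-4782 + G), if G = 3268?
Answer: I*√1514 ≈ 38.91*I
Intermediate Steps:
√(-4782 + G) = √(-4782 + 3268) = √(-1514) = I*√1514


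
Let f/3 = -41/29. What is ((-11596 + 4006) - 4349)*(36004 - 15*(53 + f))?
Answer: -12212474734/29 ≈ -4.2112e+8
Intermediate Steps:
f = -123/29 (f = 3*(-41/29) = -123/29 ≈ -4.2414)
((-11596 + 4006) - 4349)*(36004 - 15*(53 + f)) = ((-11596 + 4006) - 4349)*(36004 - 15*(53 - 123/29)) = (-7590 - 4349)*(36004 - 15*1414/29) = -11939*(36004 - 21210/29) = -11939*1022906/29 = -12212474734/29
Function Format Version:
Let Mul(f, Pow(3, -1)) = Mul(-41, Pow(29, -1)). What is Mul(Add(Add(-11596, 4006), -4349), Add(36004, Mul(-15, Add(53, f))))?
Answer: Rational(-12212474734, 29) ≈ -4.2112e+8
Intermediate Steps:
f = Rational(-123, 29) (f = Mul(3, Mul(-41, Pow(29, -1))) = Mul(3, Mul(-41, Rational(1, 29))) = Mul(3, Rational(-41, 29)) = Rational(-123, 29) ≈ -4.2414)
Mul(Add(Add(-11596, 4006), -4349), Add(36004, Mul(-15, Add(53, f)))) = Mul(Add(Add(-11596, 4006), -4349), Add(36004, Mul(-15, Add(53, Rational(-123, 29))))) = Mul(Add(-7590, -4349), Add(36004, Mul(-15, Rational(1414, 29)))) = Mul(-11939, Add(36004, Rational(-21210, 29))) = Mul(-11939, Rational(1022906, 29)) = Rational(-12212474734, 29)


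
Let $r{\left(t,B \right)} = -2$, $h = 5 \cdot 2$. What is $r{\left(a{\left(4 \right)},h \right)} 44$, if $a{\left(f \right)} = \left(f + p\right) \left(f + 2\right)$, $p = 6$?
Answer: $-88$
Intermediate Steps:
$h = 10$
$a{\left(f \right)} = \left(2 + f\right) \left(6 + f\right)$ ($a{\left(f \right)} = \left(f + 6\right) \left(f + 2\right) = \left(6 + f\right) \left(2 + f\right) = \left(2 + f\right) \left(6 + f\right)$)
$r{\left(a{\left(4 \right)},h \right)} 44 = \left(-2\right) 44 = -88$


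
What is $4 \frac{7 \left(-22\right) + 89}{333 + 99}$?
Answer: $- \frac{65}{108} \approx -0.60185$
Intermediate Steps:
$4 \frac{7 \left(-22\right) + 89}{333 + 99} = 4 \frac{-154 + 89}{432} = 4 \left(\left(-65\right) \frac{1}{432}\right) = 4 \left(- \frac{65}{432}\right) = - \frac{65}{108}$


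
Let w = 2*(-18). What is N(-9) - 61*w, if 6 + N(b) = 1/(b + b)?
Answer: 39419/18 ≈ 2189.9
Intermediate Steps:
N(b) = -6 + 1/(2*b) (N(b) = -6 + 1/(b + b) = -6 + 1/(2*b))
w = -36
N(-9) - 61*w = (-6 + (1/2)/(-9)) - 61*(-36) = (-6 + (1/2)*(-1/9)) + 2196 = (-6 - 1/18) + 2196 = -109/18 + 2196 = 39419/18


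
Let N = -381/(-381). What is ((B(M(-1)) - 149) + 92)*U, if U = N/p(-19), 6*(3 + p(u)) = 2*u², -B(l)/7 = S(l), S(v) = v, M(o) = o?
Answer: -75/176 ≈ -0.42614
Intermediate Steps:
B(l) = -7*l
p(u) = -3 + u²/3 (p(u) = -3 + (2*u²)/6 = -3 + u²/3)
N = 1 (N = -381*(-1/381) = 1)
U = 3/352 (U = 1/(-3 + (⅓)*(-19)²) = 1/(-3 + (⅓)*361) = 1/(-3 + 361/3) = 1/(352/3) = 1*(3/352) = 3/352 ≈ 0.0085227)
((B(M(-1)) - 149) + 92)*U = ((-7*(-1) - 149) + 92)*(3/352) = ((7 - 149) + 92)*(3/352) = (-142 + 92)*(3/352) = -50*3/352 = -75/176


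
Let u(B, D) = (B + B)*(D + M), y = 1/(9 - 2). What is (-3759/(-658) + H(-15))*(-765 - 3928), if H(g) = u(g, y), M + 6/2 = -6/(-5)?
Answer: -171158403/658 ≈ -2.6012e+5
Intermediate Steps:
M = -9/5 (M = -3 - 6/(-5) = -3 - 6*(-⅕) = -3 + 6/5 = -9/5 ≈ -1.8000)
y = ⅐ (y = 1/7 = ⅐ ≈ 0.14286)
u(B, D) = 2*B*(-9/5 + D) (u(B, D) = (B + B)*(D - 9/5) = (2*B)*(-9/5 + D) = 2*B*(-9/5 + D))
H(g) = -116*g/35 (H(g) = 2*g*(-9 + 5*(⅐))/5 = 2*g*(-9 + 5/7)/5 = (⅖)*g*(-58/7) = -116*g/35)
(-3759/(-658) + H(-15))*(-765 - 3928) = (-3759/(-658) - 116/35*(-15))*(-765 - 3928) = (-3759*(-1/658) + 348/7)*(-4693) = (537/94 + 348/7)*(-4693) = (36471/658)*(-4693) = -171158403/658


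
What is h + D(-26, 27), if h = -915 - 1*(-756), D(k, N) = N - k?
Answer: -106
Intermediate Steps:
h = -159 (h = -915 + 756 = -159)
h + D(-26, 27) = -159 + (27 - 1*(-26)) = -159 + (27 + 26) = -159 + 53 = -106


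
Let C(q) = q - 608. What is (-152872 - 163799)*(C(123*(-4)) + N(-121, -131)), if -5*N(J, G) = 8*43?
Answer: 1850625324/5 ≈ 3.7012e+8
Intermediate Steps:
N(J, G) = -344/5 (N(J, G) = -8*43/5 = -1/5*344 = -344/5)
C(q) = -608 + q
(-152872 - 163799)*(C(123*(-4)) + N(-121, -131)) = (-152872 - 163799)*((-608 + 123*(-4)) - 344/5) = -316671*((-608 - 492) - 344/5) = -316671*(-1100 - 344/5) = -316671*(-5844/5) = 1850625324/5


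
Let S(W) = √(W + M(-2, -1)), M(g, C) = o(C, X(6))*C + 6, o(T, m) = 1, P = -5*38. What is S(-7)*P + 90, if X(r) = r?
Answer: 90 - 190*I*√2 ≈ 90.0 - 268.7*I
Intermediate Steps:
P = -190
M(g, C) = 6 + C (M(g, C) = 1*C + 6 = C + 6 = 6 + C)
S(W) = √(5 + W) (S(W) = √(W + (6 - 1)) = √(W + 5) = √(5 + W))
S(-7)*P + 90 = √(5 - 7)*(-190) + 90 = √(-2)*(-190) + 90 = (I*√2)*(-190) + 90 = -190*I*√2 + 90 = 90 - 190*I*√2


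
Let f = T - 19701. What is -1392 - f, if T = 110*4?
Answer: 17869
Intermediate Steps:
T = 440
f = -19261 (f = 440 - 19701 = -19261)
-1392 - f = -1392 - 1*(-19261) = -1392 + 19261 = 17869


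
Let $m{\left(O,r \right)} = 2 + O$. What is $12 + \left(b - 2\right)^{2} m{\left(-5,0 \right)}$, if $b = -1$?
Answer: $-15$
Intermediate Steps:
$12 + \left(b - 2\right)^{2} m{\left(-5,0 \right)} = 12 + \left(-1 - 2\right)^{2} \left(2 - 5\right) = 12 + \left(-3\right)^{2} \left(-3\right) = 12 + 9 \left(-3\right) = 12 - 27 = -15$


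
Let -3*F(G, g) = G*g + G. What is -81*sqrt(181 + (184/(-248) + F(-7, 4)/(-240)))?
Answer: -27*sqrt(24938105)/124 ≈ -1087.4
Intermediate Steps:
F(G, g) = -G/3 - G*g/3 (F(G, g) = -(G*g + G)/3 = -(G + G*g)/3 = -G/3 - G*g/3)
-81*sqrt(181 + (184/(-248) + F(-7, 4)/(-240))) = -81*sqrt(181 + (184/(-248) - 1/3*(-7)*(1 + 4)/(-240))) = -81*sqrt(181 + (184*(-1/248) - 1/3*(-7)*5*(-1/240))) = -81*sqrt(181 + (-23/31 + (35/3)*(-1/240))) = -81*sqrt(181 + (-23/31 - 7/144)) = -81*sqrt(181 - 3529/4464) = -27*sqrt(24938105)/124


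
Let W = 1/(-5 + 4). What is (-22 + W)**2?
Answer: 529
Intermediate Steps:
W = -1 (W = 1/(-1) = -1)
(-22 + W)**2 = (-22 - 1)**2 = (-23)**2 = 529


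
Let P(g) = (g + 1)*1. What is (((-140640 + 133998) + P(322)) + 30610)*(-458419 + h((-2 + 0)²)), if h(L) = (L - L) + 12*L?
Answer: -11134289961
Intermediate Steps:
P(g) = 1 + g (P(g) = (1 + g)*1 = 1 + g)
h(L) = 12*L (h(L) = 0 + 12*L = 12*L)
(((-140640 + 133998) + P(322)) + 30610)*(-458419 + h((-2 + 0)²)) = (((-140640 + 133998) + (1 + 322)) + 30610)*(-458419 + 12*(-2 + 0)²) = ((-6642 + 323) + 30610)*(-458419 + 12*(-2)²) = (-6319 + 30610)*(-458419 + 12*4) = 24291*(-458419 + 48) = 24291*(-458371) = -11134289961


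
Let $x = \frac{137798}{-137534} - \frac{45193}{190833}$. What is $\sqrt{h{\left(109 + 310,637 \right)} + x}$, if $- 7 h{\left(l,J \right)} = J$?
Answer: $\frac{i \sqrt{15884753140779354719889}}{13123012911} \approx 9.6041 i$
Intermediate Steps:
$x = - \frac{16255989898}{13123012911}$ ($x = 137798 \left(- \frac{1}{137534}\right) - \frac{45193}{190833} = - \frac{68899}{68767} - \frac{45193}{190833} = - \frac{16255989898}{13123012911} \approx -1.2387$)
$h{\left(l,J \right)} = - \frac{J}{7}$
$\sqrt{h{\left(109 + 310,637 \right)} + x} = \sqrt{\left(- \frac{1}{7}\right) 637 - \frac{16255989898}{13123012911}} = \sqrt{-91 - \frac{16255989898}{13123012911}} = \sqrt{- \frac{1210450164799}{13123012911}} = \frac{i \sqrt{15884753140779354719889}}{13123012911}$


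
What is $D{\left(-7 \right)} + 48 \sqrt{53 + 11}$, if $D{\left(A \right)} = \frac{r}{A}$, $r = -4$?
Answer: $\frac{2692}{7} \approx 384.57$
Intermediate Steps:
$D{\left(A \right)} = - \frac{4}{A}$
$D{\left(-7 \right)} + 48 \sqrt{53 + 11} = - \frac{4}{-7} + 48 \sqrt{53 + 11} = \left(-4\right) \left(- \frac{1}{7}\right) + 48 \sqrt{64} = \frac{4}{7} + 48 \cdot 8 = \frac{4}{7} + 384 = \frac{2692}{7}$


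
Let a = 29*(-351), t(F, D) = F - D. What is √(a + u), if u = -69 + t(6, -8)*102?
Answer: 42*I*√5 ≈ 93.915*I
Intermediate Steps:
a = -10179
u = 1359 (u = -69 + (6 - 1*(-8))*102 = -69 + (6 + 8)*102 = -69 + 14*102 = -69 + 1428 = 1359)
√(a + u) = √(-10179 + 1359) = √(-8820) = 42*I*√5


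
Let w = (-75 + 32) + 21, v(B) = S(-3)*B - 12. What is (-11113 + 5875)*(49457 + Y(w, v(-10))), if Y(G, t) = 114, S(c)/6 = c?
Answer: -259652898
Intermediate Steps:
S(c) = 6*c
v(B) = -12 - 18*B (v(B) = (6*(-3))*B - 12 = -18*B - 12 = -12 - 18*B)
w = -22 (w = -43 + 21 = -22)
(-11113 + 5875)*(49457 + Y(w, v(-10))) = (-11113 + 5875)*(49457 + 114) = -5238*49571 = -259652898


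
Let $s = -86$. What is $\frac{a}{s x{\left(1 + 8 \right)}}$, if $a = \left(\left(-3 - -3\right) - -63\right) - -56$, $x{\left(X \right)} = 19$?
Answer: $- \frac{119}{1634} \approx -0.072827$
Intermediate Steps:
$a = 119$ ($a = \left(\left(-3 + 3\right) + 63\right) + 56 = \left(0 + 63\right) + 56 = 63 + 56 = 119$)
$\frac{a}{s x{\left(1 + 8 \right)}} = \frac{119}{\left(-86\right) 19} = \frac{119}{-1634} = 119 \left(- \frac{1}{1634}\right) = - \frac{119}{1634}$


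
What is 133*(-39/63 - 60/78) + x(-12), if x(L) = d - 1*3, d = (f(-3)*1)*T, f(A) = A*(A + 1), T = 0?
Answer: -7318/39 ≈ -187.64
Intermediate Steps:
f(A) = A*(1 + A)
d = 0 (d = (-3*(1 - 3)*1)*0 = (-3*(-2)*1)*0 = (6*1)*0 = 6*0 = 0)
x(L) = -3 (x(L) = 0 - 1*3 = 0 - 3 = -3)
133*(-39/63 - 60/78) + x(-12) = 133*(-39/63 - 60/78) - 3 = 133*(-39*1/63 - 60*1/78) - 3 = 133*(-13/21 - 10/13) - 3 = 133*(-379/273) - 3 = -7201/39 - 3 = -7318/39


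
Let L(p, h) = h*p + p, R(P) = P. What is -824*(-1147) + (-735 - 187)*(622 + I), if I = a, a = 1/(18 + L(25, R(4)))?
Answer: 53144170/143 ≈ 3.7164e+5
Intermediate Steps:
L(p, h) = p + h*p
a = 1/143 (a = 1/(18 + 25*(1 + 4)) = 1/(18 + 25*5) = 1/(18 + 125) = 1/143 ≈ 0.0069930)
I = 1/143 ≈ 0.0069930
-824*(-1147) + (-735 - 187)*(622 + I) = -824*(-1147) + (-735 - 187)*(622 + 1/143) = 945128 - 922*88947/143 = 945128 - 82009134/143 = 53144170/143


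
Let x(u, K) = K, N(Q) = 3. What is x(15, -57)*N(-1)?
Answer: -171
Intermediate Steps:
x(15, -57)*N(-1) = -57*3 = -171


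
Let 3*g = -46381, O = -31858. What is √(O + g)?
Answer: I*√425865/3 ≈ 217.53*I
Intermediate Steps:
g = -46381/3 (g = (⅓)*(-46381) = -46381/3 ≈ -15460.)
√(O + g) = √(-31858 - 46381/3) = √(-141955/3) = I*√425865/3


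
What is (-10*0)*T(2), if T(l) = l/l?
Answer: 0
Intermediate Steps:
T(l) = 1
(-10*0)*T(2) = -10*0*1 = 0*1 = 0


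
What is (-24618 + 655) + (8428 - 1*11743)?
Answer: -27278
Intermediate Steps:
(-24618 + 655) + (8428 - 1*11743) = -23963 + (8428 - 11743) = -23963 - 3315 = -27278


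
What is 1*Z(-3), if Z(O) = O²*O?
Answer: -27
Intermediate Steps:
Z(O) = O³
1*Z(-3) = 1*(-3)³ = 1*(-27) = -27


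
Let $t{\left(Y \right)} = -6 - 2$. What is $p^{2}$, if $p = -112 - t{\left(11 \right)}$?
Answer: $10816$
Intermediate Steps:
$t{\left(Y \right)} = -8$ ($t{\left(Y \right)} = -6 - 2 = -8$)
$p = -104$ ($p = -112 - -8 = -112 + 8 = -104$)
$p^{2} = \left(-104\right)^{2} = 10816$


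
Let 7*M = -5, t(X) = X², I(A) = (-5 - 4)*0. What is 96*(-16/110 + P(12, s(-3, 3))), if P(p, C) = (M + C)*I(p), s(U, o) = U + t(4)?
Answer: -768/55 ≈ -13.964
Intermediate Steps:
I(A) = 0 (I(A) = -9*0 = 0)
M = -5/7 (M = (⅐)*(-5) = -5/7 ≈ -0.71429)
s(U, o) = 16 + U (s(U, o) = U + 4² = U + 16 = 16 + U)
P(p, C) = 0 (P(p, C) = (-5/7 + C)*0 = 0)
96*(-16/110 + P(12, s(-3, 3))) = 96*(-16/110 + 0) = 96*(-16*1/110 + 0) = 96*(-8/55 + 0) = 96*(-8/55) = -768/55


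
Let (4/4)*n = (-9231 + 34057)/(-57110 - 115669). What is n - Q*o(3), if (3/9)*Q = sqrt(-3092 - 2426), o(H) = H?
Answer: -24826/172779 - 9*I*sqrt(5518) ≈ -0.14369 - 668.55*I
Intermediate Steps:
n = -24826/172779 (n = (-9231 + 34057)/(-57110 - 115669) = 24826/(-172779) = 24826*(-1/172779) = -24826/172779 ≈ -0.14369)
Q = 3*I*sqrt(5518) (Q = 3*sqrt(-3092 - 2426) = 3*sqrt(-5518) = 3*(I*sqrt(5518)) = 3*I*sqrt(5518) ≈ 222.85*I)
n - Q*o(3) = -24826/172779 - 3*I*sqrt(5518)*3 = -24826/172779 - 9*I*sqrt(5518)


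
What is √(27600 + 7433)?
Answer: √35033 ≈ 187.17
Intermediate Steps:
√(27600 + 7433) = √35033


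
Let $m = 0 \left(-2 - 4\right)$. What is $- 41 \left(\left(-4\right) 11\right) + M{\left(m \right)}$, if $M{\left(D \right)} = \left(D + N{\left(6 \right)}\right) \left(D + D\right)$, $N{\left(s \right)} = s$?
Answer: $1804$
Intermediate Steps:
$m = 0$ ($m = 0 \left(-6\right) = 0$)
$M{\left(D \right)} = 2 D \left(6 + D\right)$ ($M{\left(D \right)} = \left(D + 6\right) \left(D + D\right) = \left(6 + D\right) 2 D = 2 D \left(6 + D\right)$)
$- 41 \left(\left(-4\right) 11\right) + M{\left(m \right)} = - 41 \left(\left(-4\right) 11\right) + 2 \cdot 0 \left(6 + 0\right) = \left(-41\right) \left(-44\right) + 2 \cdot 0 \cdot 6 = 1804 + 0 = 1804$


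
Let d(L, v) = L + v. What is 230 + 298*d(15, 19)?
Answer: 10362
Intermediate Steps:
230 + 298*d(15, 19) = 230 + 298*(15 + 19) = 230 + 298*34 = 230 + 10132 = 10362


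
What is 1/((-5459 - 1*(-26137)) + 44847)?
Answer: 1/65525 ≈ 1.5261e-5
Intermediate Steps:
1/((-5459 - 1*(-26137)) + 44847) = 1/((-5459 + 26137) + 44847) = 1/(20678 + 44847) = 1/65525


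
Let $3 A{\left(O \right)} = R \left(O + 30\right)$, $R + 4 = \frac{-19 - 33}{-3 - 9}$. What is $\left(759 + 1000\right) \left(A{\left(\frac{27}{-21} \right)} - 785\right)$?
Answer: $- \frac{28879262}{21} \approx -1.3752 \cdot 10^{6}$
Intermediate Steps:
$R = \frac{1}{3}$ ($R = -4 + \frac{-19 - 33}{-3 - 9} = -4 - \frac{52}{-12} = -4 - - \frac{13}{3} = -4 + \frac{13}{3} = \frac{1}{3} \approx 0.33333$)
$A{\left(O \right)} = \frac{10}{3} + \frac{O}{9}$ ($A{\left(O \right)} = \frac{\frac{1}{3} \left(O + 30\right)}{3} = \frac{\frac{1}{3} \left(30 + O\right)}{3} = \frac{10 + \frac{O}{3}}{3} = \frac{10}{3} + \frac{O}{9}$)
$\left(759 + 1000\right) \left(A{\left(\frac{27}{-21} \right)} - 785\right) = \left(759 + 1000\right) \left(\left(\frac{10}{3} + \frac{27 \frac{1}{-21}}{9}\right) - 785\right) = 1759 \left(\left(\frac{10}{3} + \frac{27 \left(- \frac{1}{21}\right)}{9}\right) - 785\right) = 1759 \left(\left(\frac{10}{3} + \frac{1}{9} \left(- \frac{9}{7}\right)\right) - 785\right) = 1759 \left(\left(\frac{10}{3} - \frac{1}{7}\right) - 785\right) = 1759 \left(\frac{67}{21} - 785\right) = 1759 \left(- \frac{16418}{21}\right) = - \frac{28879262}{21}$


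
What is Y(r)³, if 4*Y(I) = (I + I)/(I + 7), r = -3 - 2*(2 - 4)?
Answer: 1/4096 ≈ 0.00024414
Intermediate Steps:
r = 1 (r = -3 - 2*(-2) = -3 + 4 = 1)
Y(I) = I/(2*(7 + I)) (Y(I) = ((I + I)/(I + 7))/4 = ((2*I)/(7 + I))/4 = (2*I/(7 + I))/4 = I/(2*(7 + I)))
Y(r)³ = ((½)*1/(7 + 1))³ = ((½)*1/8)³ = ((½)*1*(⅛))³ = (1/16)³ = 1/4096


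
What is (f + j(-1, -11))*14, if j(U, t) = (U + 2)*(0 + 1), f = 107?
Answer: 1512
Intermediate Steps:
j(U, t) = 2 + U (j(U, t) = (2 + U)*1 = 2 + U)
(f + j(-1, -11))*14 = (107 + (2 - 1))*14 = (107 + 1)*14 = 108*14 = 1512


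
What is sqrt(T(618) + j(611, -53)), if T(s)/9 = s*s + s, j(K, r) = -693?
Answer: 3*sqrt(382465) ≈ 1855.3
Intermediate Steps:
T(s) = 9*s + 9*s**2 (T(s) = 9*(s*s + s) = 9*(s**2 + s) = 9*(s + s**2) = 9*s + 9*s**2)
sqrt(T(618) + j(611, -53)) = sqrt(9*618*(1 + 618) - 693) = sqrt(9*618*619 - 693) = sqrt(3442878 - 693) = sqrt(3442185) = 3*sqrt(382465)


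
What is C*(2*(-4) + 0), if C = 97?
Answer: -776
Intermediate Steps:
C*(2*(-4) + 0) = 97*(2*(-4) + 0) = 97*(-8 + 0) = 97*(-8) = -776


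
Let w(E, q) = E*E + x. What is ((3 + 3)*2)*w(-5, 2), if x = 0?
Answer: 300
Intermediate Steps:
w(E, q) = E² (w(E, q) = E*E + 0 = E² + 0 = E²)
((3 + 3)*2)*w(-5, 2) = ((3 + 3)*2)*(-5)² = (6*2)*25 = 12*25 = 300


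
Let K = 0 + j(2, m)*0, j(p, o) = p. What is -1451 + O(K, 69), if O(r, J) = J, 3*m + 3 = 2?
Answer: -1382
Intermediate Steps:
m = -⅓ (m = -1 + (⅓)*2 = -1 + ⅔ = -⅓ ≈ -0.33333)
K = 0 (K = 0 + 2*0 = 0 + 0 = 0)
-1451 + O(K, 69) = -1451 + 69 = -1382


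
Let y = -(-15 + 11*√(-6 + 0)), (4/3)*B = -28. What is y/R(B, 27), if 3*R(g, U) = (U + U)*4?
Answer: 5/24 - 11*I*√6/72 ≈ 0.20833 - 0.37423*I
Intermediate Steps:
B = -21 (B = (¾)*(-28) = -21)
R(g, U) = 8*U/3 (R(g, U) = ((U + U)*4)/3 = ((2*U)*4)/3 = (8*U)/3 = 8*U/3)
y = 15 - 11*I*√6 (y = -(-15 + 11*√(-6)) = -(-15 + 11*(I*√6)) = -(-15 + 11*I*√6) = 15 - 11*I*√6 ≈ 15.0 - 26.944*I)
y/R(B, 27) = (15 - 11*I*√6)/(((8/3)*27)) = (15 - 11*I*√6)/72 = (15 - 11*I*√6)*(1/72) = 5/24 - 11*I*√6/72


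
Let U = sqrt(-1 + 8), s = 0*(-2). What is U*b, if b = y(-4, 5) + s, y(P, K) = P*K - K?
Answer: -25*sqrt(7) ≈ -66.144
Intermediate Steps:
y(P, K) = -K + K*P (y(P, K) = K*P - K = -K + K*P)
s = 0
U = sqrt(7) ≈ 2.6458
b = -25 (b = 5*(-1 - 4) + 0 = 5*(-5) + 0 = -25 + 0 = -25)
U*b = sqrt(7)*(-25) = -25*sqrt(7)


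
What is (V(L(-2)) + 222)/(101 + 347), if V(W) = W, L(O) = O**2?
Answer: 113/224 ≈ 0.50446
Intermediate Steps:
(V(L(-2)) + 222)/(101 + 347) = ((-2)**2 + 222)/(101 + 347) = (4 + 222)/448 = 226*(1/448) = 113/224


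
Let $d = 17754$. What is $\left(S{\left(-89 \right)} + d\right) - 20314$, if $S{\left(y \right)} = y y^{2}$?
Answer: $-707529$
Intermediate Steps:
$S{\left(y \right)} = y^{3}$
$\left(S{\left(-89 \right)} + d\right) - 20314 = \left(\left(-89\right)^{3} + 17754\right) - 20314 = \left(-704969 + 17754\right) - 20314 = -687215 - 20314 = -707529$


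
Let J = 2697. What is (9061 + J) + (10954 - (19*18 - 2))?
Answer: 22372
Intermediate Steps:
(9061 + J) + (10954 - (19*18 - 2)) = (9061 + 2697) + (10954 - (19*18 - 2)) = 11758 + (10954 - (342 - 2)) = 11758 + (10954 - 1*340) = 11758 + (10954 - 340) = 11758 + 10614 = 22372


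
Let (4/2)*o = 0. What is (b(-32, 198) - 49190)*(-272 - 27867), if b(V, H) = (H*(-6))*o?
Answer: 1384157410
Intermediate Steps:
o = 0 (o = (½)*0 = 0)
b(V, H) = 0 (b(V, H) = (H*(-6))*0 = -6*H*0 = 0)
(b(-32, 198) - 49190)*(-272 - 27867) = (0 - 49190)*(-272 - 27867) = -49190*(-28139) = 1384157410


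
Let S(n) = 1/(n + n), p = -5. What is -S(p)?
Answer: ⅒ ≈ 0.10000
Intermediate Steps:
S(n) = 1/(2*n)
-S(p) = -1/(2*(-5)) = -(-1)/(2*5) = -1*(-⅒) = ⅒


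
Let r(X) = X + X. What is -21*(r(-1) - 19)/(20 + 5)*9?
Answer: 3969/25 ≈ 158.76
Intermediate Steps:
r(X) = 2*X
-21*(r(-1) - 19)/(20 + 5)*9 = -21*(2*(-1) - 19)/(20 + 5)*9 = -21*(-2 - 19)/25*9 = -(-441)/25*9 = -21*(-21/25)*9 = (441/25)*9 = 3969/25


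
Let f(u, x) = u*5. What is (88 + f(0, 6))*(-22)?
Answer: -1936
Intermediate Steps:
f(u, x) = 5*u
(88 + f(0, 6))*(-22) = (88 + 5*0)*(-22) = (88 + 0)*(-22) = 88*(-22) = -1936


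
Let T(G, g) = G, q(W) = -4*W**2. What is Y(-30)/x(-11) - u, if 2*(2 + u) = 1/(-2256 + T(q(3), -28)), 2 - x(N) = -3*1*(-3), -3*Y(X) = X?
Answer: 18343/32088 ≈ 0.57165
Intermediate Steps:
Y(X) = -X/3
x(N) = -7 (x(N) = 2 - (-3*1)*(-3) = 2 - (-3)*(-3) = 2 - 1*9 = 2 - 9 = -7)
u = -9169/4584 (u = -2 + 1/(2*(-2256 - 4*3**2)) = -2 + 1/(2*(-2256 - 4*9)) = -2 + 1/(2*(-2256 - 36)) = -2 + (1/2)/(-2292) = -2 + (1/2)*(-1/2292) = -2 - 1/4584 = -9169/4584 ≈ -2.0002)
Y(-30)/x(-11) - u = -1/3*(-30)/(-7) - 1*(-9169/4584) = 10*(-1/7) + 9169/4584 = -10/7 + 9169/4584 = 18343/32088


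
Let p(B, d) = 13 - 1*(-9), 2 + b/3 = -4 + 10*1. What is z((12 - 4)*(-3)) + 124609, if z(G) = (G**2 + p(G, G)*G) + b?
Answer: 124669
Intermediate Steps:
b = 12 (b = -6 + 3*(-4 + 10*1) = -6 + 3*(-4 + 10) = -6 + 3*6 = -6 + 18 = 12)
p(B, d) = 22 (p(B, d) = 13 + 9 = 22)
z(G) = 12 + G**2 + 22*G (z(G) = (G**2 + 22*G) + 12 = 12 + G**2 + 22*G)
z((12 - 4)*(-3)) + 124609 = (12 + ((12 - 4)*(-3))**2 + 22*((12 - 4)*(-3))) + 124609 = (12 + (8*(-3))**2 + 22*(8*(-3))) + 124609 = (12 + (-24)**2 + 22*(-24)) + 124609 = (12 + 576 - 528) + 124609 = 60 + 124609 = 124669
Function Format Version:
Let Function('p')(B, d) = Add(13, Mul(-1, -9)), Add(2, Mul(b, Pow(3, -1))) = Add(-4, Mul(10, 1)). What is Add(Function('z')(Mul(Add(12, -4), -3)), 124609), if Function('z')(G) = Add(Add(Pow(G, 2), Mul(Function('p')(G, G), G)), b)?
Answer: 124669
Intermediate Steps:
b = 12 (b = Add(-6, Mul(3, Add(-4, Mul(10, 1)))) = Add(-6, Mul(3, Add(-4, 10))) = Add(-6, Mul(3, 6)) = Add(-6, 18) = 12)
Function('p')(B, d) = 22 (Function('p')(B, d) = Add(13, 9) = 22)
Function('z')(G) = Add(12, Pow(G, 2), Mul(22, G)) (Function('z')(G) = Add(Add(Pow(G, 2), Mul(22, G)), 12) = Add(12, Pow(G, 2), Mul(22, G)))
Add(Function('z')(Mul(Add(12, -4), -3)), 124609) = Add(Add(12, Pow(Mul(Add(12, -4), -3), 2), Mul(22, Mul(Add(12, -4), -3))), 124609) = Add(Add(12, Pow(Mul(8, -3), 2), Mul(22, Mul(8, -3))), 124609) = Add(Add(12, Pow(-24, 2), Mul(22, -24)), 124609) = Add(Add(12, 576, -528), 124609) = Add(60, 124609) = 124669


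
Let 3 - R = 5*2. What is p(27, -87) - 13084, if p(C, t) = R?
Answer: -13091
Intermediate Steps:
R = -7 (R = 3 - 5*2 = 3 - 1*10 = 3 - 10 = -7)
p(C, t) = -7
p(27, -87) - 13084 = -7 - 13084 = -13091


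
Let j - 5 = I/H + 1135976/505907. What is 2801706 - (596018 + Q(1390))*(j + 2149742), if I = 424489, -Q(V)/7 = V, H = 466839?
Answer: -297670534576333090340846/236177117973 ≈ -1.2604e+12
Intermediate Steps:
Q(V) = -7*V
j = 1925955446252/236177117973 (j = 5 + (424489/466839 + 1135976/505907) = 5 + 745069856387/236177117973 = 1925955446252/236177117973 ≈ 8.1547)
2801706 - (596018 + Q(1390))*(j + 2149742) = 2801706 - (596018 - 7*1390)*(1925955446252/236177117973 + 2149742) = 2801706 - (596018 - 9730)*507721795900959218/236177117973 = 2801706 - 586288*507721795900959218/236177117973 = 2801706 - 1*297671196275181578002784/236177117973 = 2801706 - 297671196275181578002784/236177117973 = -297670534576333090340846/236177117973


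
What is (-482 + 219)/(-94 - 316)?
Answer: 263/410 ≈ 0.64146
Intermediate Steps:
(-482 + 219)/(-94 - 316) = -263/(-410) = -263*(-1/410) = 263/410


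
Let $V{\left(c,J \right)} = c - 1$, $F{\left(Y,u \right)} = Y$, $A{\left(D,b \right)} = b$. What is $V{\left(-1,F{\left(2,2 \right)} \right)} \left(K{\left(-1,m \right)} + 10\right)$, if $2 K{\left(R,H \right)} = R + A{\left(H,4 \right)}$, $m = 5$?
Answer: $-23$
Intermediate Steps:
$K{\left(R,H \right)} = 2 + \frac{R}{2}$ ($K{\left(R,H \right)} = \frac{R + 4}{2} = \frac{4 + R}{2} = 2 + \frac{R}{2}$)
$V{\left(c,J \right)} = -1 + c$ ($V{\left(c,J \right)} = c - 1 = -1 + c$)
$V{\left(-1,F{\left(2,2 \right)} \right)} \left(K{\left(-1,m \right)} + 10\right) = \left(-1 - 1\right) \left(\left(2 + \frac{1}{2} \left(-1\right)\right) + 10\right) = - 2 \left(\left(2 - \frac{1}{2}\right) + 10\right) = - 2 \left(\frac{3}{2} + 10\right) = \left(-2\right) \frac{23}{2} = -23$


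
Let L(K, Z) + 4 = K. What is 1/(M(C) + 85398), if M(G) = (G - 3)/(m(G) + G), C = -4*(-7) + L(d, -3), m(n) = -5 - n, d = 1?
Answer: 5/426968 ≈ 1.1710e-5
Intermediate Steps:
L(K, Z) = -4 + K
C = 25 (C = -4*(-7) + (-4 + 1) = 28 - 3 = 25)
M(G) = ⅗ - G/5 (M(G) = (G - 3)/((-5 - G) + G) = (-3 + G)/(-5) = (-3 + G)*(-⅕) = ⅗ - G/5)
1/(M(C) + 85398) = 1/((⅗ - ⅕*25) + 85398) = 1/((⅗ - 5) + 85398) = 1/(-22/5 + 85398) = 1/(426968/5) = 5/426968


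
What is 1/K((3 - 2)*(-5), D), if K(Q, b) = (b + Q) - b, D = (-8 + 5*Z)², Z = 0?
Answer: -⅕ ≈ -0.20000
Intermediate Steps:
D = 64 (D = (-8 + 5*0)² = (-8 + 0)² = (-8)² = 64)
K(Q, b) = Q (K(Q, b) = (Q + b) - b = Q)
1/K((3 - 2)*(-5), D) = 1/((3 - 2)*(-5)) = 1/(1*(-5)) = 1/(-5) = -⅕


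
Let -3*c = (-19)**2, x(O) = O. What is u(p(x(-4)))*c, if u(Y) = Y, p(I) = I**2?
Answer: -5776/3 ≈ -1925.3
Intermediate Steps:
c = -361/3 (c = -1/3*(-19)**2 = -1/3*361 = -361/3 ≈ -120.33)
u(p(x(-4)))*c = (-4)**2*(-361/3) = 16*(-361/3) = -5776/3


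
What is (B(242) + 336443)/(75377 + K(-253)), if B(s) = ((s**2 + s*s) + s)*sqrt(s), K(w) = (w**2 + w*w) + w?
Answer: 336443/203142 + 645535*sqrt(2)/101571 ≈ 10.644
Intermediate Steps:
K(w) = w + 2*w**2 (K(w) = (w**2 + w**2) + w = 2*w**2 + w = w + 2*w**2)
B(s) = sqrt(s)*(s + 2*s**2) (B(s) = ((s**2 + s**2) + s)*sqrt(s) = (2*s**2 + s)*sqrt(s) = (s + 2*s**2)*sqrt(s) = sqrt(s)*(s + 2*s**2))
(B(242) + 336443)/(75377 + K(-253)) = (242**(3/2)*(1 + 2*242) + 336443)/(75377 - 253*(1 + 2*(-253))) = ((2662*sqrt(2))*(1 + 484) + 336443)/(75377 - 253*(1 - 506)) = ((2662*sqrt(2))*485 + 336443)/(75377 - 253*(-505)) = (1291070*sqrt(2) + 336443)/(75377 + 127765) = (336443 + 1291070*sqrt(2))/203142 = (336443 + 1291070*sqrt(2))*(1/203142) = 336443/203142 + 645535*sqrt(2)/101571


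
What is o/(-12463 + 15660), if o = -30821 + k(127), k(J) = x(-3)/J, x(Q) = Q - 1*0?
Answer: -3914270/406019 ≈ -9.6406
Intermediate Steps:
x(Q) = Q (x(Q) = Q + 0 = Q)
k(J) = -3/J
o = -3914270/127 (o = -30821 - 3/127 = -3914270/127 ≈ -30821.)
o/(-12463 + 15660) = -3914270/(127*(-12463 + 15660)) = -3914270/127/3197 = -3914270/127*1/3197 = -3914270/406019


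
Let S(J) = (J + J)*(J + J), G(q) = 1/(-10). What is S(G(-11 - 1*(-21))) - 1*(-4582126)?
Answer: 114553151/25 ≈ 4.5821e+6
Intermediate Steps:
G(q) = -⅒
S(J) = 4*J² (S(J) = (2*J)*(2*J) = 4*J²)
S(G(-11 - 1*(-21))) - 1*(-4582126) = 4*(-⅒)² - 1*(-4582126) = 4*(1/100) + 4582126 = 1/25 + 4582126 = 114553151/25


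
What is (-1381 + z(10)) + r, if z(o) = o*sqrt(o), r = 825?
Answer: -556 + 10*sqrt(10) ≈ -524.38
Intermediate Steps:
z(o) = o**(3/2)
(-1381 + z(10)) + r = (-1381 + 10**(3/2)) + 825 = (-1381 + 10*sqrt(10)) + 825 = -556 + 10*sqrt(10)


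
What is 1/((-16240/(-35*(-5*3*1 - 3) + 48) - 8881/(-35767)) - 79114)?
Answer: -12125013/959545695863 ≈ -1.2636e-5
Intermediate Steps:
1/((-16240/(-35*(-5*3*1 - 3) + 48) - 8881/(-35767)) - 79114) = 1/((-16240/(-35*(-15*1 - 3) + 48) - 8881*(-1/35767)) - 79114) = 1/((-16240/(-35*(-15 - 3) + 48) + 8881/35767) - 79114) = 1/((-16240/(-35*(-18) + 48) + 8881/35767) - 79114) = 1/((-16240/(630 + 48) + 8881/35767) - 79114) = 1/((-16240/678 + 8881/35767) - 79114) = 1/((-16240*1/678 + 8881/35767) - 79114) = 1/((-8120/339 + 8881/35767) - 79114) = 1/(-287417381/12125013 - 79114) = 1/(-959545695863/12125013) = -12125013/959545695863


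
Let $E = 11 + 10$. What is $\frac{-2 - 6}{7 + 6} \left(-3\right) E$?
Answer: $\frac{504}{13} \approx 38.769$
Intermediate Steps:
$E = 21$
$\frac{-2 - 6}{7 + 6} \left(-3\right) E = \frac{-2 - 6}{7 + 6} \left(-3\right) 21 = - \frac{8}{13} \left(-3\right) 21 = \left(-8\right) \frac{1}{13} \left(-3\right) 21 = \left(- \frac{8}{13}\right) \left(-3\right) 21 = \frac{24}{13} \cdot 21 = \frac{504}{13}$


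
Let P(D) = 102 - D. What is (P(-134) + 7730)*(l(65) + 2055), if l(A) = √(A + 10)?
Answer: 16370130 + 39830*√3 ≈ 1.6439e+7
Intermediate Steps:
l(A) = √(10 + A)
(P(-134) + 7730)*(l(65) + 2055) = ((102 - 1*(-134)) + 7730)*(√(10 + 65) + 2055) = ((102 + 134) + 7730)*(√75 + 2055) = (236 + 7730)*(5*√3 + 2055) = 7966*(2055 + 5*√3) = 16370130 + 39830*√3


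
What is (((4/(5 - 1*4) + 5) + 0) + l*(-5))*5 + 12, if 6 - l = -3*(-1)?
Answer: -18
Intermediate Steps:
l = 3 (l = 6 - (-3)*(-1) = 6 - 1*3 = 6 - 3 = 3)
(((4/(5 - 1*4) + 5) + 0) + l*(-5))*5 + 12 = (((4/(5 - 1*4) + 5) + 0) + 3*(-5))*5 + 12 = (((4/(5 - 4) + 5) + 0) - 15)*5 + 12 = (((4/1 + 5) + 0) - 15)*5 + 12 = (((4*1 + 5) + 0) - 15)*5 + 12 = (((4 + 5) + 0) - 15)*5 + 12 = ((9 + 0) - 15)*5 + 12 = (9 - 15)*5 + 12 = -6*5 + 12 = -30 + 12 = -18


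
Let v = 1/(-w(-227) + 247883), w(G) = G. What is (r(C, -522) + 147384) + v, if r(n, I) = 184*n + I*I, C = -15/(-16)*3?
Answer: 52150923203/124055 ≈ 4.2039e+5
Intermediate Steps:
C = 45/16 (C = -15*(-1/16)*3 = (15/16)*3 = 45/16 ≈ 2.8125)
r(n, I) = I**2 + 184*n (r(n, I) = 184*n + I**2 = I**2 + 184*n)
v = 1/248110 (v = 1/(-1*(-227) + 247883) = 1/(227 + 247883) = 1/248110 ≈ 4.0305e-6)
(r(C, -522) + 147384) + v = (((-522)**2 + 184*(45/16)) + 147384) + 1/248110 = ((272484 + 1035/2) + 147384) + 1/248110 = (546003/2 + 147384) + 1/248110 = 840771/2 + 1/248110 = 52150923203/124055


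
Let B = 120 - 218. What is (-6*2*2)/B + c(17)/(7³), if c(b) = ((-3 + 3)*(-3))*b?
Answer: 12/49 ≈ 0.24490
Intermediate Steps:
c(b) = 0 (c(b) = (0*(-3))*b = 0*b = 0)
B = -98
(-6*2*2)/B + c(17)/(7³) = (-6*2*2)/(-98) + 0/(7³) = -12*2*(-1/98) + 0/343 = -24*(-1/98) + 0*(1/343) = 12/49 + 0 = 12/49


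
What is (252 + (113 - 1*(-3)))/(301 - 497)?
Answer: -92/49 ≈ -1.8776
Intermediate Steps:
(252 + (113 - 1*(-3)))/(301 - 497) = (252 + (113 + 3))/(-196) = (252 + 116)*(-1/196) = 368*(-1/196) = -92/49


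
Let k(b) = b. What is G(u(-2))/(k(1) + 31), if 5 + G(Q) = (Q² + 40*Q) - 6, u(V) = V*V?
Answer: 165/32 ≈ 5.1563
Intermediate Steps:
u(V) = V²
G(Q) = -11 + Q² + 40*Q (G(Q) = -5 + ((Q² + 40*Q) - 6) = -5 + (-6 + Q² + 40*Q) = -11 + Q² + 40*Q)
G(u(-2))/(k(1) + 31) = (-11 + ((-2)²)² + 40*(-2)²)/(1 + 31) = (-11 + 4² + 40*4)/32 = (-11 + 16 + 160)*(1/32) = 165*(1/32) = 165/32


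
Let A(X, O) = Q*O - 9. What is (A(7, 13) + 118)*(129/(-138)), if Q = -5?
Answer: -946/23 ≈ -41.130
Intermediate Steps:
A(X, O) = -9 - 5*O (A(X, O) = -5*O - 9 = -9 - 5*O)
(A(7, 13) + 118)*(129/(-138)) = ((-9 - 5*13) + 118)*(129/(-138)) = ((-9 - 65) + 118)*(129*(-1/138)) = (-74 + 118)*(-43/46) = 44*(-43/46) = -946/23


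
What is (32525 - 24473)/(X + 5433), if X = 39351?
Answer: 671/3732 ≈ 0.17980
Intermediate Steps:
(32525 - 24473)/(X + 5433) = (32525 - 24473)/(39351 + 5433) = 8052/44784 = 8052*(1/44784) = 671/3732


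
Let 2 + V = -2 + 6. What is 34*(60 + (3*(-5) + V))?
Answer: 1598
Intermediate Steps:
V = 2 (V = -2 + (-2 + 6) = -2 + 4 = 2)
34*(60 + (3*(-5) + V)) = 34*(60 + (3*(-5) + 2)) = 34*(60 + (-15 + 2)) = 34*(60 - 13) = 34*47 = 1598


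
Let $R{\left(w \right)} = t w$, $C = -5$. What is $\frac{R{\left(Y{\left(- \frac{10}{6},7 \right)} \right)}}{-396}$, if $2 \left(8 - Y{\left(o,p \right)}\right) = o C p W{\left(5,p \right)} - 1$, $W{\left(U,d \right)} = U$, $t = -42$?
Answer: $- \frac{1442}{99} \approx -14.566$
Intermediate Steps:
$Y{\left(o,p \right)} = \frac{17}{2} + \frac{25 o p}{2}$ ($Y{\left(o,p \right)} = 8 - \frac{o - 5 p 5 - 1}{2} = 8 - \frac{o \left(- 25 p\right) - 1}{2} = 8 - \frac{- 25 o p - 1}{2} = 8 - \frac{-1 - 25 o p}{2} = 8 + \left(\frac{1}{2} + \frac{25 o p}{2}\right) = \frac{17}{2} + \frac{25 o p}{2}$)
$R{\left(w \right)} = - 42 w$
$\frac{R{\left(Y{\left(- \frac{10}{6},7 \right)} \right)}}{-396} = \frac{\left(-42\right) \left(\frac{17}{2} + \frac{25}{2} \left(- \frac{10}{6}\right) 7\right)}{-396} = - 42 \left(\frac{17}{2} + \frac{25}{2} \left(\left(-10\right) \frac{1}{6}\right) 7\right) \left(- \frac{1}{396}\right) = - 42 \left(\frac{17}{2} + \frac{25}{2} \left(- \frac{5}{3}\right) 7\right) \left(- \frac{1}{396}\right) = - 42 \left(\frac{17}{2} - \frac{875}{6}\right) \left(- \frac{1}{396}\right) = \left(-42\right) \left(- \frac{412}{3}\right) \left(- \frac{1}{396}\right) = 5768 \left(- \frac{1}{396}\right) = - \frac{1442}{99}$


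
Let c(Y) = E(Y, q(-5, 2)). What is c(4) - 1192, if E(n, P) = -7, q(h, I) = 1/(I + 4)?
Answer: -1199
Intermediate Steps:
q(h, I) = 1/(4 + I)
c(Y) = -7
c(4) - 1192 = -7 - 1192 = -1199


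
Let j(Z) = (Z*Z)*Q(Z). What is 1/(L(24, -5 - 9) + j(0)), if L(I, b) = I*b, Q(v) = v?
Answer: -1/336 ≈ -0.0029762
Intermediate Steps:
j(Z) = Z**3 (j(Z) = (Z*Z)*Z = Z**2*Z = Z**3)
1/(L(24, -5 - 9) + j(0)) = 1/(24*(-5 - 9) + 0**3) = 1/(24*(-14) + 0) = 1/(-336 + 0) = 1/(-336) = -1/336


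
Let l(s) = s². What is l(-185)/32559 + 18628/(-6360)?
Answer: -10801057/5752090 ≈ -1.8778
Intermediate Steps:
l(-185)/32559 + 18628/(-6360) = (-185)²/32559 + 18628/(-6360) = 34225*(1/32559) + 18628*(-1/6360) = 34225/32559 - 4657/1590 = -10801057/5752090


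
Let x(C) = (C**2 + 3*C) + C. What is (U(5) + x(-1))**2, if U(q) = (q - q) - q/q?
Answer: 16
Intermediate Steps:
x(C) = C**2 + 4*C
U(q) = -1 (U(q) = 0 - 1*1 = 0 - 1 = -1)
(U(5) + x(-1))**2 = (-1 - (4 - 1))**2 = (-1 - 1*3)**2 = (-1 - 3)**2 = (-4)**2 = 16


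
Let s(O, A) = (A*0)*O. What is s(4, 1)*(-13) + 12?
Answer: 12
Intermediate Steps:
s(O, A) = 0 (s(O, A) = 0*O = 0)
s(4, 1)*(-13) + 12 = 0*(-13) + 12 = 0 + 12 = 12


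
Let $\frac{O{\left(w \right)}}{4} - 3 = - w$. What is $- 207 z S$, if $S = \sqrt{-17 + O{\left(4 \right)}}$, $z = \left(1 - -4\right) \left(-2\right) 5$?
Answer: $10350 i \sqrt{21} \approx 47430.0 i$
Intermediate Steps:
$O{\left(w \right)} = 12 - 4 w$ ($O{\left(w \right)} = 12 + 4 \left(- w\right) = 12 - 4 w$)
$z = -50$ ($z = \left(1 + 4\right) \left(-2\right) 5 = 5 \left(-2\right) 5 = \left(-10\right) 5 = -50$)
$S = i \sqrt{21}$ ($S = \sqrt{-17 + \left(12 - 16\right)} = \sqrt{-17 - 4} = \sqrt{-21} = i \sqrt{21} \approx 4.5826 i$)
$- 207 z S = \left(-207\right) \left(-50\right) i \sqrt{21} = 10350 i \sqrt{21}$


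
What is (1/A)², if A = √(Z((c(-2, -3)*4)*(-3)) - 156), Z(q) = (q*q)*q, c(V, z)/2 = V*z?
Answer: -1/2986140 ≈ -3.3488e-7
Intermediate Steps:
c(V, z) = 2*V*z (c(V, z) = 2*(V*z) = 2*V*z)
Z(q) = q³ (Z(q) = q²*q = q³)
A = 2*I*√746535 (A = √((((2*(-2)*(-3))*4)*(-3))³ - 156) = √(((12*4)*(-3))³ - 156) = √((48*(-3))³ - 156) = √((-144)³ - 156) = √(-2985984 - 156) = √(-2986140) = 2*I*√746535 ≈ 1728.0*I)
(1/A)² = (1/(2*I*√746535))² = (-I*√746535/1493070)² = -1/2986140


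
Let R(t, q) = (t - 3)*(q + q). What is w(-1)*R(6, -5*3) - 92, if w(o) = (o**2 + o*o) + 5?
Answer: -722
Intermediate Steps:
R(t, q) = 2*q*(-3 + t) (R(t, q) = (-3 + t)*(2*q) = 2*q*(-3 + t))
w(o) = 5 + 2*o**2 (w(o) = (o**2 + o**2) + 5 = 2*o**2 + 5 = 5 + 2*o**2)
w(-1)*R(6, -5*3) - 92 = (5 + 2*(-1)**2)*(2*(-5*3)*(-3 + 6)) - 92 = (5 + 2*1)*(2*(-15)*3) - 92 = (5 + 2)*(-90) - 92 = 7*(-90) - 92 = -630 - 92 = -722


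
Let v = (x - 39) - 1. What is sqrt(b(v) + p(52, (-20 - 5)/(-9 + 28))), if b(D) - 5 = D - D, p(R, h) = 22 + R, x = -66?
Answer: sqrt(79) ≈ 8.8882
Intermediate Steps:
v = -106 (v = (-66 - 39) - 1 = -105 - 1 = -106)
b(D) = 5 (b(D) = 5 + (D - D) = 5 + 0 = 5)
sqrt(b(v) + p(52, (-20 - 5)/(-9 + 28))) = sqrt(5 + (22 + 52)) = sqrt(5 + 74) = sqrt(79)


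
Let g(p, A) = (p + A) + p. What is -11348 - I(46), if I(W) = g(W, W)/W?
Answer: -11351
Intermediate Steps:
g(p, A) = A + 2*p (g(p, A) = (A + p) + p = A + 2*p)
I(W) = 3 (I(W) = (W + 2*W)/W = (3*W)/W = 3)
-11348 - I(46) = -11348 - 1*3 = -11348 - 3 = -11351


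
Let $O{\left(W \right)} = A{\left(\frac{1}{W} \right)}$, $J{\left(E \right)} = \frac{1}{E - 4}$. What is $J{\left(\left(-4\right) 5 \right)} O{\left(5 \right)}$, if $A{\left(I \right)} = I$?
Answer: $- \frac{1}{120} \approx -0.0083333$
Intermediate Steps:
$J{\left(E \right)} = \frac{1}{-4 + E}$
$O{\left(W \right)} = \frac{1}{W}$
$J{\left(\left(-4\right) 5 \right)} O{\left(5 \right)} = \frac{1}{\left(-4 - 20\right) 5} = \frac{1}{-4 - 20} \cdot \frac{1}{5} = \frac{1}{-24} \cdot \frac{1}{5} = \left(- \frac{1}{24}\right) \frac{1}{5} = - \frac{1}{120}$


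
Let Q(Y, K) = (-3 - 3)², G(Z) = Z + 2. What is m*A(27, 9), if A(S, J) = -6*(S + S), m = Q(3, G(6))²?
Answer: -419904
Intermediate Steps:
G(Z) = 2 + Z
Q(Y, K) = 36 (Q(Y, K) = (-6)² = 36)
m = 1296 (m = 36² = 1296)
A(S, J) = -12*S
m*A(27, 9) = 1296*(-12*27) = 1296*(-324) = -419904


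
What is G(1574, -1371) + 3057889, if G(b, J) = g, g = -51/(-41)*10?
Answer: 125373959/41 ≈ 3.0579e+6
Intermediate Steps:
g = 510/41 (g = -51*(-1/41)*10 = (51/41)*10 = 510/41 ≈ 12.439)
G(b, J) = 510/41
G(1574, -1371) + 3057889 = 510/41 + 3057889 = 125373959/41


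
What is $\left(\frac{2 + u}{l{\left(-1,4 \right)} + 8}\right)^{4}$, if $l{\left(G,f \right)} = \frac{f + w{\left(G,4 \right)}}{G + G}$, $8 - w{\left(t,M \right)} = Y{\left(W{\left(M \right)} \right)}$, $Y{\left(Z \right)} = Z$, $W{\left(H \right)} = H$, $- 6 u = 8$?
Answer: $\frac{1}{1296} \approx 0.0007716$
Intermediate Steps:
$u = - \frac{4}{3}$ ($u = \left(- \frac{1}{6}\right) 8 = - \frac{4}{3} \approx -1.3333$)
$w{\left(t,M \right)} = 8 - M$
$l{\left(G,f \right)} = \frac{4 + f}{2 G}$ ($l{\left(G,f \right)} = \frac{f + \left(8 - 4\right)}{G + G} = \frac{f + \left(8 - 4\right)}{2 G} = \left(f + 4\right) \frac{1}{2 G} = \left(4 + f\right) \frac{1}{2 G} = \frac{4 + f}{2 G}$)
$\left(\frac{2 + u}{l{\left(-1,4 \right)} + 8}\right)^{4} = \left(\frac{2 - \frac{4}{3}}{\frac{4 + 4}{2 \left(-1\right)} + 8}\right)^{4} = \left(\frac{2}{3 \left(\frac{1}{2} \left(-1\right) 8 + 8\right)}\right)^{4} = \left(\frac{2}{3 \left(-4 + 8\right)}\right)^{4} = \left(\frac{2}{3 \cdot 4}\right)^{4} = \left(\frac{2}{3} \cdot \frac{1}{4}\right)^{4} = \left(\frac{1}{6}\right)^{4} = \frac{1}{1296}$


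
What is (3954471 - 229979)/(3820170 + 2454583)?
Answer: 3724492/6274753 ≈ 0.59357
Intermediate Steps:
(3954471 - 229979)/(3820170 + 2454583) = 3724492/6274753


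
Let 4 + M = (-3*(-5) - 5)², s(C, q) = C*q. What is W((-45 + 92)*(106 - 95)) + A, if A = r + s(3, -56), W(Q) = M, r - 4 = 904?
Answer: 836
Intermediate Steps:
r = 908 (r = 4 + 904 = 908)
M = 96 (M = -4 + (-3*(-5) - 5)² = -4 + (15 - 5)² = -4 + 10² = -4 + 100 = 96)
W(Q) = 96
A = 740 (A = 908 + 3*(-56) = 908 - 168 = 740)
W((-45 + 92)*(106 - 95)) + A = 96 + 740 = 836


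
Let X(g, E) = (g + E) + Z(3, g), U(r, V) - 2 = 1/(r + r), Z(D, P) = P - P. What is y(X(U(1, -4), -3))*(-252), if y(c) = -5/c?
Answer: -2520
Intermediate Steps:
Z(D, P) = 0
U(r, V) = 2 + 1/(2*r) (U(r, V) = 2 + 1/(r + r) = 2 + 1/(2*r))
X(g, E) = E + g (X(g, E) = (g + E) + 0 = (E + g) + 0 = E + g)
y(X(U(1, -4), -3))*(-252) = -5/(-3 + (2 + (½)/1))*(-252) = -5/(-3 + (2 + (½)*1))*(-252) = -5/(-3 + (2 + ½))*(-252) = -5/(-3 + 5/2)*(-252) = -5/(-½)*(-252) = -5*(-2)*(-252) = 10*(-252) = -2520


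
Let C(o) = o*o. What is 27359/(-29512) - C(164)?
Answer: -793782111/29512 ≈ -26897.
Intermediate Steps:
C(o) = o²
27359/(-29512) - C(164) = 27359/(-29512) - 1*164² = 27359*(-1/29512) - 1*26896 = -27359/29512 - 26896 = -793782111/29512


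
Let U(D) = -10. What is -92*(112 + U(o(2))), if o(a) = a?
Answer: -9384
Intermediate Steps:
-92*(112 + U(o(2))) = -92*(112 - 10) = -92*102 = -9384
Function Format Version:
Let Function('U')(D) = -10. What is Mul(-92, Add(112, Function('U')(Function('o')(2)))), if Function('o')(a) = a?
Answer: -9384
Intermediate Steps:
Mul(-92, Add(112, Function('U')(Function('o')(2)))) = Mul(-92, Add(112, -10)) = Mul(-92, 102) = -9384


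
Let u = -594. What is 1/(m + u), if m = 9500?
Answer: 1/8906 ≈ 0.00011228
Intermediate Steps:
1/(m + u) = 1/(9500 - 594) = 1/8906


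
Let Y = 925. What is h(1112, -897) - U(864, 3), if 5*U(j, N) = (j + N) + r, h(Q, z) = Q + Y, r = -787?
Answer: 2021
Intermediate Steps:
h(Q, z) = 925 + Q (h(Q, z) = Q + 925 = 925 + Q)
U(j, N) = -787/5 + N/5 + j/5 (U(j, N) = ((j + N) - 787)/5 = ((N + j) - 787)/5 = (-787 + N + j)/5 = -787/5 + N/5 + j/5)
h(1112, -897) - U(864, 3) = (925 + 1112) - (-787/5 + (1/5)*3 + (1/5)*864) = 2037 - (-787/5 + 3/5 + 864/5) = 2037 - 1*16 = 2037 - 16 = 2021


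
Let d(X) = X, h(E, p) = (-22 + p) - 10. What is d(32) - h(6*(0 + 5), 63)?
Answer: 1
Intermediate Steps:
h(E, p) = -32 + p
d(32) - h(6*(0 + 5), 63) = 32 - (-32 + 63) = 32 - 1*31 = 32 - 31 = 1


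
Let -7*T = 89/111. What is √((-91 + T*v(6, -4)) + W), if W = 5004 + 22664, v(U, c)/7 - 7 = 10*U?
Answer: 2*√84778581/111 ≈ 165.90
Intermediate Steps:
T = -89/777 (T = -89/(7*111) = -⅐*89/111 = -89/777 ≈ -0.11454)
v(U, c) = 49 + 70*U (v(U, c) = 49 + 7*(10*U) = 49 + 70*U)
W = 27668
√((-91 + T*v(6, -4)) + W) = √((-91 - 89*(49 + 70*6)/777) + 27668) = √((-91 - 89*(49 + 420)/777) + 27668) = √((-91 - 89/777*469) + 27668) = √((-91 - 5963/111) + 27668) = √(-16064/111 + 27668) = √(3055084/111) = 2*√84778581/111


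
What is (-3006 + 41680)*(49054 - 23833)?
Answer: 975396954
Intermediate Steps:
(-3006 + 41680)*(49054 - 23833) = 38674*25221 = 975396954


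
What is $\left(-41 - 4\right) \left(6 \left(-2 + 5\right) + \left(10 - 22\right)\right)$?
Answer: $-270$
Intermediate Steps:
$\left(-41 - 4\right) \left(6 \left(-2 + 5\right) + \left(10 - 22\right)\right) = - 45 \left(6 \cdot 3 - 12\right) = - 45 \left(18 - 12\right) = \left(-45\right) 6 = -270$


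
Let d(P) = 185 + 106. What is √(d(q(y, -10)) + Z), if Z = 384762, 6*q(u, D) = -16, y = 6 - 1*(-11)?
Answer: √385053 ≈ 620.53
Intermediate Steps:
y = 17 (y = 6 + 11 = 17)
q(u, D) = -8/3 (q(u, D) = (⅙)*(-16) = -8/3)
d(P) = 291
√(d(q(y, -10)) + Z) = √(291 + 384762) = √385053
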